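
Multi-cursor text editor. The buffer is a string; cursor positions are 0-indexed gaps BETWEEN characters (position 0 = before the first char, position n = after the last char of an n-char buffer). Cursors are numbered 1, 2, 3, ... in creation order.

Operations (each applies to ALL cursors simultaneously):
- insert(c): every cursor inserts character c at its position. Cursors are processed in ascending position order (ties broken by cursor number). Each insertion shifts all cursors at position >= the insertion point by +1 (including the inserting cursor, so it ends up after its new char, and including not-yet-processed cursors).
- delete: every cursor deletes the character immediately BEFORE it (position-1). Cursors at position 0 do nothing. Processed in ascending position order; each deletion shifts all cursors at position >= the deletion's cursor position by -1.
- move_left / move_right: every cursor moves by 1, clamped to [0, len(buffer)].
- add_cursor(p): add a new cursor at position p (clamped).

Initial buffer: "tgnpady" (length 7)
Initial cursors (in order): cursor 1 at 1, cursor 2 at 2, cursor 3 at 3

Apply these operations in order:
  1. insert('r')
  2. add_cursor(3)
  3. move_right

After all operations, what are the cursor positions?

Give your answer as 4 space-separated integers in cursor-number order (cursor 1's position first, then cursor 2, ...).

After op 1 (insert('r')): buffer="trgrnrpady" (len 10), cursors c1@2 c2@4 c3@6, authorship .1.2.3....
After op 2 (add_cursor(3)): buffer="trgrnrpady" (len 10), cursors c1@2 c4@3 c2@4 c3@6, authorship .1.2.3....
After op 3 (move_right): buffer="trgrnrpady" (len 10), cursors c1@3 c4@4 c2@5 c3@7, authorship .1.2.3....

Answer: 3 5 7 4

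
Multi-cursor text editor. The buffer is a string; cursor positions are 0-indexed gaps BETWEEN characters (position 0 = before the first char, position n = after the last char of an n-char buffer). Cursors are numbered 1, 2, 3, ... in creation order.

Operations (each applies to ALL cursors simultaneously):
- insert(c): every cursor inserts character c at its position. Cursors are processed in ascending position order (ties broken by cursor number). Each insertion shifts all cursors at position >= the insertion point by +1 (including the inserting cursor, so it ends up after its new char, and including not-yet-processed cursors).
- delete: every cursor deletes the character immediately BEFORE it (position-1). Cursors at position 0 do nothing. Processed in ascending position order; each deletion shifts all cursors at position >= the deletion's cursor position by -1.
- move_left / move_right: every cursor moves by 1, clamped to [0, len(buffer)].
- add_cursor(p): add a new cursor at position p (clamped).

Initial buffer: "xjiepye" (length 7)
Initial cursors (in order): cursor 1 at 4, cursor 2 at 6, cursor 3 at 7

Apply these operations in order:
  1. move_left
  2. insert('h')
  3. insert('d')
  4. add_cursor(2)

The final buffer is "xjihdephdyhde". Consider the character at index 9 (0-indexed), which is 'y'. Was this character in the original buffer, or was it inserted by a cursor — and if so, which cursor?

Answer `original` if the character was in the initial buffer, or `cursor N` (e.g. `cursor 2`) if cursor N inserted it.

Answer: original

Derivation:
After op 1 (move_left): buffer="xjiepye" (len 7), cursors c1@3 c2@5 c3@6, authorship .......
After op 2 (insert('h')): buffer="xjihephyhe" (len 10), cursors c1@4 c2@7 c3@9, authorship ...1..2.3.
After op 3 (insert('d')): buffer="xjihdephdyhde" (len 13), cursors c1@5 c2@9 c3@12, authorship ...11..22.33.
After op 4 (add_cursor(2)): buffer="xjihdephdyhde" (len 13), cursors c4@2 c1@5 c2@9 c3@12, authorship ...11..22.33.
Authorship (.=original, N=cursor N): . . . 1 1 . . 2 2 . 3 3 .
Index 9: author = original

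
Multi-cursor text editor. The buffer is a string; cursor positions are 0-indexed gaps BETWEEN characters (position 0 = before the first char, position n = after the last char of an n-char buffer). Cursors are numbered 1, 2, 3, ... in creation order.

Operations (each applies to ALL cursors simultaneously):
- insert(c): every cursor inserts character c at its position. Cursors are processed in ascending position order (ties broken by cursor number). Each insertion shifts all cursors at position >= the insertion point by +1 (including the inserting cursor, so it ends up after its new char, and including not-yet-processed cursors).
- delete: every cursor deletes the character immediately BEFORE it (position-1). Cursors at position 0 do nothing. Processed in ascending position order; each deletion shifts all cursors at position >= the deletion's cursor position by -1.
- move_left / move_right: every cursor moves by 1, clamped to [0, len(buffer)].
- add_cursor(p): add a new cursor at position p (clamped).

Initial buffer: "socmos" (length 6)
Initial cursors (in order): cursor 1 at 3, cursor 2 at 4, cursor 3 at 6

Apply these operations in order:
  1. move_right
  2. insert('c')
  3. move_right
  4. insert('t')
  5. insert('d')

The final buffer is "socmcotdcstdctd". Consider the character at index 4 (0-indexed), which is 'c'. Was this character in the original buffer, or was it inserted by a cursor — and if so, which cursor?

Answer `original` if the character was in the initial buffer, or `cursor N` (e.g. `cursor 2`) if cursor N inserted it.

After op 1 (move_right): buffer="socmos" (len 6), cursors c1@4 c2@5 c3@6, authorship ......
After op 2 (insert('c')): buffer="socmcocsc" (len 9), cursors c1@5 c2@7 c3@9, authorship ....1.2.3
After op 3 (move_right): buffer="socmcocsc" (len 9), cursors c1@6 c2@8 c3@9, authorship ....1.2.3
After op 4 (insert('t')): buffer="socmcotcstct" (len 12), cursors c1@7 c2@10 c3@12, authorship ....1.12.233
After op 5 (insert('d')): buffer="socmcotdcstdctd" (len 15), cursors c1@8 c2@12 c3@15, authorship ....1.112.22333
Authorship (.=original, N=cursor N): . . . . 1 . 1 1 2 . 2 2 3 3 3
Index 4: author = 1

Answer: cursor 1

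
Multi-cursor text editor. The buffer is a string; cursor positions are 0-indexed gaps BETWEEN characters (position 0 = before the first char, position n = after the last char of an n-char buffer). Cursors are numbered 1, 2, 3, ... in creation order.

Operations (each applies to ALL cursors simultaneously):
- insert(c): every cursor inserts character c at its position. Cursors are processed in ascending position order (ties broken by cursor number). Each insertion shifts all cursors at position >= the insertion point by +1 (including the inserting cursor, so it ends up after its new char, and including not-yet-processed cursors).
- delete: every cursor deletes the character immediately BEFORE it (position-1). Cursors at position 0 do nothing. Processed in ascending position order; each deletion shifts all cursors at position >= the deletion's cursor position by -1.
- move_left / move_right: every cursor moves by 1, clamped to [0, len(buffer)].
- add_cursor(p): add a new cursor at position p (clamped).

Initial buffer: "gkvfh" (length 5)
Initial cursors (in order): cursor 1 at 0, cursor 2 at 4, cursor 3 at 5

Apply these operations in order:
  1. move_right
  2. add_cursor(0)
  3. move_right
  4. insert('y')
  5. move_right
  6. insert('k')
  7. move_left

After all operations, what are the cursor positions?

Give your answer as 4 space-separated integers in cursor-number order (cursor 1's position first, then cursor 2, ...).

After op 1 (move_right): buffer="gkvfh" (len 5), cursors c1@1 c2@5 c3@5, authorship .....
After op 2 (add_cursor(0)): buffer="gkvfh" (len 5), cursors c4@0 c1@1 c2@5 c3@5, authorship .....
After op 3 (move_right): buffer="gkvfh" (len 5), cursors c4@1 c1@2 c2@5 c3@5, authorship .....
After op 4 (insert('y')): buffer="gykyvfhyy" (len 9), cursors c4@2 c1@4 c2@9 c3@9, authorship .4.1...23
After op 5 (move_right): buffer="gykyvfhyy" (len 9), cursors c4@3 c1@5 c2@9 c3@9, authorship .4.1...23
After op 6 (insert('k')): buffer="gykkyvkfhyykk" (len 13), cursors c4@4 c1@7 c2@13 c3@13, authorship .4.41.1..2323
After op 7 (move_left): buffer="gykkyvkfhyykk" (len 13), cursors c4@3 c1@6 c2@12 c3@12, authorship .4.41.1..2323

Answer: 6 12 12 3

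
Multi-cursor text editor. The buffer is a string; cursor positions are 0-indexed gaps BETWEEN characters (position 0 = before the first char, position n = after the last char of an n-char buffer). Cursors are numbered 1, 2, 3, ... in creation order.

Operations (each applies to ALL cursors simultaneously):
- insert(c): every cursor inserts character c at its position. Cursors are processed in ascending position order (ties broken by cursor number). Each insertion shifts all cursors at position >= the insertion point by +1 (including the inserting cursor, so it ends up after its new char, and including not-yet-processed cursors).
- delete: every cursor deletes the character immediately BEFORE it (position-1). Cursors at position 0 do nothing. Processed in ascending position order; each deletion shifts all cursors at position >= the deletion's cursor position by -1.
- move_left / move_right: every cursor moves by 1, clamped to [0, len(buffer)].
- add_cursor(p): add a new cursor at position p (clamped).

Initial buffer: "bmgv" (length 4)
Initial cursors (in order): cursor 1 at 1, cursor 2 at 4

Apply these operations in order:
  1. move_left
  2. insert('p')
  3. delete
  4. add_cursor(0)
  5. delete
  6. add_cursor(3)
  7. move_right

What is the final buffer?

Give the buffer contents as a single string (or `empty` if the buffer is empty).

Answer: bmv

Derivation:
After op 1 (move_left): buffer="bmgv" (len 4), cursors c1@0 c2@3, authorship ....
After op 2 (insert('p')): buffer="pbmgpv" (len 6), cursors c1@1 c2@5, authorship 1...2.
After op 3 (delete): buffer="bmgv" (len 4), cursors c1@0 c2@3, authorship ....
After op 4 (add_cursor(0)): buffer="bmgv" (len 4), cursors c1@0 c3@0 c2@3, authorship ....
After op 5 (delete): buffer="bmv" (len 3), cursors c1@0 c3@0 c2@2, authorship ...
After op 6 (add_cursor(3)): buffer="bmv" (len 3), cursors c1@0 c3@0 c2@2 c4@3, authorship ...
After op 7 (move_right): buffer="bmv" (len 3), cursors c1@1 c3@1 c2@3 c4@3, authorship ...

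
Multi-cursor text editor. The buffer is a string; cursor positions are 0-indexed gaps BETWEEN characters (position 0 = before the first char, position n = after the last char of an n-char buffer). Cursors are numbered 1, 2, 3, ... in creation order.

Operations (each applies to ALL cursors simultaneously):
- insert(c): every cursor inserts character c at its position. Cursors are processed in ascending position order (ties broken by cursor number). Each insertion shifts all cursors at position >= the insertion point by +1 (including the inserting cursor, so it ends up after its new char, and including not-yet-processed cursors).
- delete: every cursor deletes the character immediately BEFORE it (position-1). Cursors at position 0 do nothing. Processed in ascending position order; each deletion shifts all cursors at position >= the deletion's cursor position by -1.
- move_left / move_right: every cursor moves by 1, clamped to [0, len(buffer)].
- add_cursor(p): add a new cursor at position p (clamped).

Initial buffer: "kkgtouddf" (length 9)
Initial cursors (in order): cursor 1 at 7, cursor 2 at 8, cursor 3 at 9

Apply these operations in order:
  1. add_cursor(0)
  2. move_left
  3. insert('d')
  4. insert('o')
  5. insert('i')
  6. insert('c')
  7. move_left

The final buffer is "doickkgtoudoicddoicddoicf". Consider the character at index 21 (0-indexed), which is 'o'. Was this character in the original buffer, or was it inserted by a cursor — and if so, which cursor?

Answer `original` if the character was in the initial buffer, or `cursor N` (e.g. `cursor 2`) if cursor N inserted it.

After op 1 (add_cursor(0)): buffer="kkgtouddf" (len 9), cursors c4@0 c1@7 c2@8 c3@9, authorship .........
After op 2 (move_left): buffer="kkgtouddf" (len 9), cursors c4@0 c1@6 c2@7 c3@8, authorship .........
After op 3 (insert('d')): buffer="dkkgtoudddddf" (len 13), cursors c4@1 c1@8 c2@10 c3@12, authorship 4......1.2.3.
After op 4 (insert('o')): buffer="dokkgtoudoddoddof" (len 17), cursors c4@2 c1@10 c2@13 c3@16, authorship 44......11.22.33.
After op 5 (insert('i')): buffer="doikkgtoudoiddoiddoif" (len 21), cursors c4@3 c1@12 c2@16 c3@20, authorship 444......111.222.333.
After op 6 (insert('c')): buffer="doickkgtoudoicddoicddoicf" (len 25), cursors c4@4 c1@14 c2@19 c3@24, authorship 4444......1111.2222.3333.
After op 7 (move_left): buffer="doickkgtoudoicddoicddoicf" (len 25), cursors c4@3 c1@13 c2@18 c3@23, authorship 4444......1111.2222.3333.
Authorship (.=original, N=cursor N): 4 4 4 4 . . . . . . 1 1 1 1 . 2 2 2 2 . 3 3 3 3 .
Index 21: author = 3

Answer: cursor 3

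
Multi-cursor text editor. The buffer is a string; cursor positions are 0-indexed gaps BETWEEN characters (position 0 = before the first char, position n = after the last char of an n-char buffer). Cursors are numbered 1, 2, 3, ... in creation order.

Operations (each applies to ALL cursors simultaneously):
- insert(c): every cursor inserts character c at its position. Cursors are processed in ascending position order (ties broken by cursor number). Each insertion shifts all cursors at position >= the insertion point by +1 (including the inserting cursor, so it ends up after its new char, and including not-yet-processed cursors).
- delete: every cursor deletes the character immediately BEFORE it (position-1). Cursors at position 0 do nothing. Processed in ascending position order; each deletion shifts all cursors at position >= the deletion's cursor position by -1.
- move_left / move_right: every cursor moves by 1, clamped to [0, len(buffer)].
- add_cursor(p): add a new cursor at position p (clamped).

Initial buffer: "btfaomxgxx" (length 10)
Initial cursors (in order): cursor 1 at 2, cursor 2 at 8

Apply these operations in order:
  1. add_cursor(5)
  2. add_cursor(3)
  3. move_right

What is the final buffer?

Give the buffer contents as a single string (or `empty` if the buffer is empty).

After op 1 (add_cursor(5)): buffer="btfaomxgxx" (len 10), cursors c1@2 c3@5 c2@8, authorship ..........
After op 2 (add_cursor(3)): buffer="btfaomxgxx" (len 10), cursors c1@2 c4@3 c3@5 c2@8, authorship ..........
After op 3 (move_right): buffer="btfaomxgxx" (len 10), cursors c1@3 c4@4 c3@6 c2@9, authorship ..........

Answer: btfaomxgxx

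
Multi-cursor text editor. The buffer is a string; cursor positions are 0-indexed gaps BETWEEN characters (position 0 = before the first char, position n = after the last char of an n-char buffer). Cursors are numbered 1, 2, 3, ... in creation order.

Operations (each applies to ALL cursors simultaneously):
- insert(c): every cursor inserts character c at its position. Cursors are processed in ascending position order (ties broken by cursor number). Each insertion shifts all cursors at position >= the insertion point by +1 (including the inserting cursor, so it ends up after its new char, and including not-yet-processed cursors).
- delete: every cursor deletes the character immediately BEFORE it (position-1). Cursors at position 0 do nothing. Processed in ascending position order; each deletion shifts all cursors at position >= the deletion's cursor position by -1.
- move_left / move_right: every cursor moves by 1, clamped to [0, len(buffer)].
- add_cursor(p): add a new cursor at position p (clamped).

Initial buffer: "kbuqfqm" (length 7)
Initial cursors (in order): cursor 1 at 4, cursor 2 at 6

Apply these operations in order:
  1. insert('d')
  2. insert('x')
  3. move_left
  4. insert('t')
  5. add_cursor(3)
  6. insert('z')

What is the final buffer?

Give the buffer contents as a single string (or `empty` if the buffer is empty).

Answer: kbuzqdtzxfqdtzxm

Derivation:
After op 1 (insert('d')): buffer="kbuqdfqdm" (len 9), cursors c1@5 c2@8, authorship ....1..2.
After op 2 (insert('x')): buffer="kbuqdxfqdxm" (len 11), cursors c1@6 c2@10, authorship ....11..22.
After op 3 (move_left): buffer="kbuqdxfqdxm" (len 11), cursors c1@5 c2@9, authorship ....11..22.
After op 4 (insert('t')): buffer="kbuqdtxfqdtxm" (len 13), cursors c1@6 c2@11, authorship ....111..222.
After op 5 (add_cursor(3)): buffer="kbuqdtxfqdtxm" (len 13), cursors c3@3 c1@6 c2@11, authorship ....111..222.
After op 6 (insert('z')): buffer="kbuzqdtzxfqdtzxm" (len 16), cursors c3@4 c1@8 c2@14, authorship ...3.1111..2222.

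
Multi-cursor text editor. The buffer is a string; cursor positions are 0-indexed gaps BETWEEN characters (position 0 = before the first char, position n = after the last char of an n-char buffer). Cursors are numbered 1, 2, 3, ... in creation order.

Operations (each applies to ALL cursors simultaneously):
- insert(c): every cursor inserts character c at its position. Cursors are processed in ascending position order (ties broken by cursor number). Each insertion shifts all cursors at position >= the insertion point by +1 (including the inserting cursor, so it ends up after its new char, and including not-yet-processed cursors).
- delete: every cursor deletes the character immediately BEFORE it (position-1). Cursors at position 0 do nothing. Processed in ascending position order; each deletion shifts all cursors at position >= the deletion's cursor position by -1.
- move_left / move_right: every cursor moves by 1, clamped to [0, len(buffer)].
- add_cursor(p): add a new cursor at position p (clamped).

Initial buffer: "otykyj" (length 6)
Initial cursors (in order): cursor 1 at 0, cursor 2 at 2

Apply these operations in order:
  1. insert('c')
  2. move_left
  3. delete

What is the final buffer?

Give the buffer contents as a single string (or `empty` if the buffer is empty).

After op 1 (insert('c')): buffer="cotcykyj" (len 8), cursors c1@1 c2@4, authorship 1..2....
After op 2 (move_left): buffer="cotcykyj" (len 8), cursors c1@0 c2@3, authorship 1..2....
After op 3 (delete): buffer="cocykyj" (len 7), cursors c1@0 c2@2, authorship 1.2....

Answer: cocykyj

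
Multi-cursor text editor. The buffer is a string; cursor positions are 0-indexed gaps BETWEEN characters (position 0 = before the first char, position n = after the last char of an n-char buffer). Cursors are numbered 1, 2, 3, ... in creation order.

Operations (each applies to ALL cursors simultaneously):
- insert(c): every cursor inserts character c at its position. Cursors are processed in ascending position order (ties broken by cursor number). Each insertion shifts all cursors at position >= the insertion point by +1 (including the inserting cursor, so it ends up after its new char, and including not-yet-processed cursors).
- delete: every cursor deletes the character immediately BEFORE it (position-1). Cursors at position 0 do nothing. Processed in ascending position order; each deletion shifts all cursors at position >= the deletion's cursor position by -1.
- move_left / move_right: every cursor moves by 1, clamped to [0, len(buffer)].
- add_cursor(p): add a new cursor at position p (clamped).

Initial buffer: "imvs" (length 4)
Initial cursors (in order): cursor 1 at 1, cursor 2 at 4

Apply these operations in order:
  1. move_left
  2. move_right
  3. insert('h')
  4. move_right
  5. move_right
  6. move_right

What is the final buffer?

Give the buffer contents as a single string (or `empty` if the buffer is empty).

Answer: ihmvsh

Derivation:
After op 1 (move_left): buffer="imvs" (len 4), cursors c1@0 c2@3, authorship ....
After op 2 (move_right): buffer="imvs" (len 4), cursors c1@1 c2@4, authorship ....
After op 3 (insert('h')): buffer="ihmvsh" (len 6), cursors c1@2 c2@6, authorship .1...2
After op 4 (move_right): buffer="ihmvsh" (len 6), cursors c1@3 c2@6, authorship .1...2
After op 5 (move_right): buffer="ihmvsh" (len 6), cursors c1@4 c2@6, authorship .1...2
After op 6 (move_right): buffer="ihmvsh" (len 6), cursors c1@5 c2@6, authorship .1...2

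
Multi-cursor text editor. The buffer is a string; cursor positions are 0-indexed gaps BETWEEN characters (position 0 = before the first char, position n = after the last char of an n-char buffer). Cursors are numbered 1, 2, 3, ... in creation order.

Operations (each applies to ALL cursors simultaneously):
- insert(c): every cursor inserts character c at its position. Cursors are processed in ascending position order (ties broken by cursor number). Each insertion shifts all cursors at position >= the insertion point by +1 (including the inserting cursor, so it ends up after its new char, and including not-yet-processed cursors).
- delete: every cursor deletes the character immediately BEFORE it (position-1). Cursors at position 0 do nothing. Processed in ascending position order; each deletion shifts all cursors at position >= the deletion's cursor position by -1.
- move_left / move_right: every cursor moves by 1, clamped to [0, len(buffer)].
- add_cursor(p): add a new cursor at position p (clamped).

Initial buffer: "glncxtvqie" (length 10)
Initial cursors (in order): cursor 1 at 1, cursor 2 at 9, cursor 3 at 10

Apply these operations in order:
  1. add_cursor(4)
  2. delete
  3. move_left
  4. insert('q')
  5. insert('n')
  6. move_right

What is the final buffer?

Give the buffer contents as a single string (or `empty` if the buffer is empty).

After op 1 (add_cursor(4)): buffer="glncxtvqie" (len 10), cursors c1@1 c4@4 c2@9 c3@10, authorship ..........
After op 2 (delete): buffer="lnxtvq" (len 6), cursors c1@0 c4@2 c2@6 c3@6, authorship ......
After op 3 (move_left): buffer="lnxtvq" (len 6), cursors c1@0 c4@1 c2@5 c3@5, authorship ......
After op 4 (insert('q')): buffer="qlqnxtvqqq" (len 10), cursors c1@1 c4@3 c2@9 c3@9, authorship 1.4....23.
After op 5 (insert('n')): buffer="qnlqnnxtvqqnnq" (len 14), cursors c1@2 c4@5 c2@13 c3@13, authorship 11.44....2323.
After op 6 (move_right): buffer="qnlqnnxtvqqnnq" (len 14), cursors c1@3 c4@6 c2@14 c3@14, authorship 11.44....2323.

Answer: qnlqnnxtvqqnnq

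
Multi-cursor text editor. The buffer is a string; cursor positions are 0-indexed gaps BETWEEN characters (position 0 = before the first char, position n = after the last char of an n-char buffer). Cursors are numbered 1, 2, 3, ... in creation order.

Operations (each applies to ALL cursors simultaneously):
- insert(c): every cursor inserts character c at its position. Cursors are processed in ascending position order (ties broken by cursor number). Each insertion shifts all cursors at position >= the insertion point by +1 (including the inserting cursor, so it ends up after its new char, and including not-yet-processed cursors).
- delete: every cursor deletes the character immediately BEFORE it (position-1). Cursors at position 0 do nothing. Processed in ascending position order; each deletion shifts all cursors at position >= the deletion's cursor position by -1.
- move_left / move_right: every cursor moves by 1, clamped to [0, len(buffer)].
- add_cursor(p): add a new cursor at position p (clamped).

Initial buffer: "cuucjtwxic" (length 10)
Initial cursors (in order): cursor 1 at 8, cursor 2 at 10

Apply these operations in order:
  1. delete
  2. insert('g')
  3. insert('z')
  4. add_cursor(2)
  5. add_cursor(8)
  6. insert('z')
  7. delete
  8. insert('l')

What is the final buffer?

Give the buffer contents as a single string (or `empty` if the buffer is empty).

Answer: culucjtwglzligzl

Derivation:
After op 1 (delete): buffer="cuucjtwi" (len 8), cursors c1@7 c2@8, authorship ........
After op 2 (insert('g')): buffer="cuucjtwgig" (len 10), cursors c1@8 c2@10, authorship .......1.2
After op 3 (insert('z')): buffer="cuucjtwgzigz" (len 12), cursors c1@9 c2@12, authorship .......11.22
After op 4 (add_cursor(2)): buffer="cuucjtwgzigz" (len 12), cursors c3@2 c1@9 c2@12, authorship .......11.22
After op 5 (add_cursor(8)): buffer="cuucjtwgzigz" (len 12), cursors c3@2 c4@8 c1@9 c2@12, authorship .......11.22
After op 6 (insert('z')): buffer="cuzucjtwgzzzigzz" (len 16), cursors c3@3 c4@10 c1@12 c2@16, authorship ..3.....1411.222
After op 7 (delete): buffer="cuucjtwgzigz" (len 12), cursors c3@2 c4@8 c1@9 c2@12, authorship .......11.22
After op 8 (insert('l')): buffer="culucjtwglzligzl" (len 16), cursors c3@3 c4@10 c1@12 c2@16, authorship ..3.....1411.222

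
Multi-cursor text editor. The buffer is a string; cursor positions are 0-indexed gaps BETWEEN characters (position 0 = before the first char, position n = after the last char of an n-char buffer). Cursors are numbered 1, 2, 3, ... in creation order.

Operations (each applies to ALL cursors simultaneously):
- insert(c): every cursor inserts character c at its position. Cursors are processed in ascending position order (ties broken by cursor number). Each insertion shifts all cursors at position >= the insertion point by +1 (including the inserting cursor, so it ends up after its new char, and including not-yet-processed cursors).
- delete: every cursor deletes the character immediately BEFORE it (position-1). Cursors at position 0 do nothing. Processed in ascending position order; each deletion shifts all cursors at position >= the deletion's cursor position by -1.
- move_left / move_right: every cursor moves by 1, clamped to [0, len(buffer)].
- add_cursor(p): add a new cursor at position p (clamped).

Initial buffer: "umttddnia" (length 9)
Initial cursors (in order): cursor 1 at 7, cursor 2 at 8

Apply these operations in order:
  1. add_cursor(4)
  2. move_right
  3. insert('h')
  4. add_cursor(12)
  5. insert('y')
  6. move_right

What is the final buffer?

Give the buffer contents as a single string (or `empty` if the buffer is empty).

Answer: umttdhydnihyahyy

Derivation:
After op 1 (add_cursor(4)): buffer="umttddnia" (len 9), cursors c3@4 c1@7 c2@8, authorship .........
After op 2 (move_right): buffer="umttddnia" (len 9), cursors c3@5 c1@8 c2@9, authorship .........
After op 3 (insert('h')): buffer="umttdhdnihah" (len 12), cursors c3@6 c1@10 c2@12, authorship .....3...1.2
After op 4 (add_cursor(12)): buffer="umttdhdnihah" (len 12), cursors c3@6 c1@10 c2@12 c4@12, authorship .....3...1.2
After op 5 (insert('y')): buffer="umttdhydnihyahyy" (len 16), cursors c3@7 c1@12 c2@16 c4@16, authorship .....33...11.224
After op 6 (move_right): buffer="umttdhydnihyahyy" (len 16), cursors c3@8 c1@13 c2@16 c4@16, authorship .....33...11.224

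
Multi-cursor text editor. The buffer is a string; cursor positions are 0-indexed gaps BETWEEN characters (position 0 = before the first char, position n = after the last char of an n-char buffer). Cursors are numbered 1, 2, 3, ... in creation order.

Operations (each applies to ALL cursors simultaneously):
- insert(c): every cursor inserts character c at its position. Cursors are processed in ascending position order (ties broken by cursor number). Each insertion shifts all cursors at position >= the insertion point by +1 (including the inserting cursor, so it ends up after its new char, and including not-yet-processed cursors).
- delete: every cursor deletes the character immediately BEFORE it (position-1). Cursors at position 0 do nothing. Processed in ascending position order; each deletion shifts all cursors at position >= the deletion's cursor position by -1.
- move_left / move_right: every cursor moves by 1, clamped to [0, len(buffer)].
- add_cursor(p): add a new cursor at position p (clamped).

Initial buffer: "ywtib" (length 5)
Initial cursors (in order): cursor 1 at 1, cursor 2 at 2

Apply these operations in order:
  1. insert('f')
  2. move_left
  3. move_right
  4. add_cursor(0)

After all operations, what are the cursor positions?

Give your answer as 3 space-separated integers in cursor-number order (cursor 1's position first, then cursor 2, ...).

Answer: 2 4 0

Derivation:
After op 1 (insert('f')): buffer="yfwftib" (len 7), cursors c1@2 c2@4, authorship .1.2...
After op 2 (move_left): buffer="yfwftib" (len 7), cursors c1@1 c2@3, authorship .1.2...
After op 3 (move_right): buffer="yfwftib" (len 7), cursors c1@2 c2@4, authorship .1.2...
After op 4 (add_cursor(0)): buffer="yfwftib" (len 7), cursors c3@0 c1@2 c2@4, authorship .1.2...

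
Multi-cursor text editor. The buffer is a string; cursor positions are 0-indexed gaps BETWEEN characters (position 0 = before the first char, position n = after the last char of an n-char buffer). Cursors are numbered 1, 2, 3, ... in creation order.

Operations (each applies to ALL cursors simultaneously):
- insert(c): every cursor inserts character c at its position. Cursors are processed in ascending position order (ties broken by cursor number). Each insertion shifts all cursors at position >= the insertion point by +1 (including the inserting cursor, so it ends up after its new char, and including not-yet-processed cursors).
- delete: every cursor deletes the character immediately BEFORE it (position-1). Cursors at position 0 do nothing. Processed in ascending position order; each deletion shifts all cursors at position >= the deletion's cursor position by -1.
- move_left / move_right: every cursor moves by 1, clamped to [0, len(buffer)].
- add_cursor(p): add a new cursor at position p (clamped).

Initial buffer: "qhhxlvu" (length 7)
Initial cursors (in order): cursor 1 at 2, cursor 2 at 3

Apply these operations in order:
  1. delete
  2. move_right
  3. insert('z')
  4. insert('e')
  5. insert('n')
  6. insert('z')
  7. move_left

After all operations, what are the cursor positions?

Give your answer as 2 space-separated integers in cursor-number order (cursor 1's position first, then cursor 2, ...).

After op 1 (delete): buffer="qxlvu" (len 5), cursors c1@1 c2@1, authorship .....
After op 2 (move_right): buffer="qxlvu" (len 5), cursors c1@2 c2@2, authorship .....
After op 3 (insert('z')): buffer="qxzzlvu" (len 7), cursors c1@4 c2@4, authorship ..12...
After op 4 (insert('e')): buffer="qxzzeelvu" (len 9), cursors c1@6 c2@6, authorship ..1212...
After op 5 (insert('n')): buffer="qxzzeennlvu" (len 11), cursors c1@8 c2@8, authorship ..121212...
After op 6 (insert('z')): buffer="qxzzeennzzlvu" (len 13), cursors c1@10 c2@10, authorship ..12121212...
After op 7 (move_left): buffer="qxzzeennzzlvu" (len 13), cursors c1@9 c2@9, authorship ..12121212...

Answer: 9 9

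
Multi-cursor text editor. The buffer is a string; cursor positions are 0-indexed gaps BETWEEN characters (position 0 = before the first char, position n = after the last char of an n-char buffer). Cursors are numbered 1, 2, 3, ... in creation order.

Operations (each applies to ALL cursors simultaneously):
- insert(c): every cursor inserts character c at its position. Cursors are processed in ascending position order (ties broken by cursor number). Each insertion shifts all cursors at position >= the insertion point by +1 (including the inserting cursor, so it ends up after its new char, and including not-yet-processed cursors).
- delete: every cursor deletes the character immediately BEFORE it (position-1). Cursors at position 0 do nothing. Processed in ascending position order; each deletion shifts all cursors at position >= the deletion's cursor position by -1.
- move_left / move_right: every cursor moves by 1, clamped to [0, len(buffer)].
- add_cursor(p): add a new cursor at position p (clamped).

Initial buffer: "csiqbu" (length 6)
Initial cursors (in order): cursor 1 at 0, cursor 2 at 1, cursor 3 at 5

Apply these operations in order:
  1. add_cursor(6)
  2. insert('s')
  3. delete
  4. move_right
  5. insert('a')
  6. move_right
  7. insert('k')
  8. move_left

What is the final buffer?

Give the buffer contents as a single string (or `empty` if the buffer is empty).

Answer: caskaikqbuaakk

Derivation:
After op 1 (add_cursor(6)): buffer="csiqbu" (len 6), cursors c1@0 c2@1 c3@5 c4@6, authorship ......
After op 2 (insert('s')): buffer="scssiqbsus" (len 10), cursors c1@1 c2@3 c3@8 c4@10, authorship 1.2....3.4
After op 3 (delete): buffer="csiqbu" (len 6), cursors c1@0 c2@1 c3@5 c4@6, authorship ......
After op 4 (move_right): buffer="csiqbu" (len 6), cursors c1@1 c2@2 c3@6 c4@6, authorship ......
After op 5 (insert('a')): buffer="casaiqbuaa" (len 10), cursors c1@2 c2@4 c3@10 c4@10, authorship .1.2....34
After op 6 (move_right): buffer="casaiqbuaa" (len 10), cursors c1@3 c2@5 c3@10 c4@10, authorship .1.2....34
After op 7 (insert('k')): buffer="caskaikqbuaakk" (len 14), cursors c1@4 c2@7 c3@14 c4@14, authorship .1.12.2...3434
After op 8 (move_left): buffer="caskaikqbuaakk" (len 14), cursors c1@3 c2@6 c3@13 c4@13, authorship .1.12.2...3434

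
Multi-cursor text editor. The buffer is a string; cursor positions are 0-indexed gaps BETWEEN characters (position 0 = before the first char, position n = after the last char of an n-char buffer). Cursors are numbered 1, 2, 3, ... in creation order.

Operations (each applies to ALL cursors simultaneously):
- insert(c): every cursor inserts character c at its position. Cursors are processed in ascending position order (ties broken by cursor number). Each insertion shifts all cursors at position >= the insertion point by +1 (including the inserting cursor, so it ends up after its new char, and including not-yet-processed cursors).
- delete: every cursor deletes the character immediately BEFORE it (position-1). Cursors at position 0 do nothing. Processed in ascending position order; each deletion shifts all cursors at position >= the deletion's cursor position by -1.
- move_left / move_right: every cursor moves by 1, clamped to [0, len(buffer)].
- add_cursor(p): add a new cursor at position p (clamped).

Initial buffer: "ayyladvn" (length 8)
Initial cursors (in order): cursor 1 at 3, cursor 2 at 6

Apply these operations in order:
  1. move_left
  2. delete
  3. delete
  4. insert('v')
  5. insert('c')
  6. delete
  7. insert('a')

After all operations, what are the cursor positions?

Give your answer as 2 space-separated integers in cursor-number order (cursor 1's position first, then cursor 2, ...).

Answer: 2 5

Derivation:
After op 1 (move_left): buffer="ayyladvn" (len 8), cursors c1@2 c2@5, authorship ........
After op 2 (delete): buffer="ayldvn" (len 6), cursors c1@1 c2@3, authorship ......
After op 3 (delete): buffer="ydvn" (len 4), cursors c1@0 c2@1, authorship ....
After op 4 (insert('v')): buffer="vyvdvn" (len 6), cursors c1@1 c2@3, authorship 1.2...
After op 5 (insert('c')): buffer="vcyvcdvn" (len 8), cursors c1@2 c2@5, authorship 11.22...
After op 6 (delete): buffer="vyvdvn" (len 6), cursors c1@1 c2@3, authorship 1.2...
After op 7 (insert('a')): buffer="vayvadvn" (len 8), cursors c1@2 c2@5, authorship 11.22...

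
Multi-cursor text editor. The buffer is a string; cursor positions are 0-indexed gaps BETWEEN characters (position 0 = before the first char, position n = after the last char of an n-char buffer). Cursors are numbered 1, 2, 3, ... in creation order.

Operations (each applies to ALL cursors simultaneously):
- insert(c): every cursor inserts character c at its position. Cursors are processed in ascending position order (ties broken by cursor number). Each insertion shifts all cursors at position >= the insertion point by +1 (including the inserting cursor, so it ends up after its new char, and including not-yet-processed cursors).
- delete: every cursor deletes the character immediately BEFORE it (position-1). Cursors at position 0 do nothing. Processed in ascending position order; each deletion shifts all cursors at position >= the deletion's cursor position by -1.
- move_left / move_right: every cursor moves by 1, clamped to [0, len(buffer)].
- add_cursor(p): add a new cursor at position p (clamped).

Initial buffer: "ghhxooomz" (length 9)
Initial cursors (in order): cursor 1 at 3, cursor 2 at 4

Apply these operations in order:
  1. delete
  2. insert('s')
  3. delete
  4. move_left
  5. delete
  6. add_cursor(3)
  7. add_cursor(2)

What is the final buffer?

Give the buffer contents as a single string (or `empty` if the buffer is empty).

After op 1 (delete): buffer="ghooomz" (len 7), cursors c1@2 c2@2, authorship .......
After op 2 (insert('s')): buffer="ghssooomz" (len 9), cursors c1@4 c2@4, authorship ..12.....
After op 3 (delete): buffer="ghooomz" (len 7), cursors c1@2 c2@2, authorship .......
After op 4 (move_left): buffer="ghooomz" (len 7), cursors c1@1 c2@1, authorship .......
After op 5 (delete): buffer="hooomz" (len 6), cursors c1@0 c2@0, authorship ......
After op 6 (add_cursor(3)): buffer="hooomz" (len 6), cursors c1@0 c2@0 c3@3, authorship ......
After op 7 (add_cursor(2)): buffer="hooomz" (len 6), cursors c1@0 c2@0 c4@2 c3@3, authorship ......

Answer: hooomz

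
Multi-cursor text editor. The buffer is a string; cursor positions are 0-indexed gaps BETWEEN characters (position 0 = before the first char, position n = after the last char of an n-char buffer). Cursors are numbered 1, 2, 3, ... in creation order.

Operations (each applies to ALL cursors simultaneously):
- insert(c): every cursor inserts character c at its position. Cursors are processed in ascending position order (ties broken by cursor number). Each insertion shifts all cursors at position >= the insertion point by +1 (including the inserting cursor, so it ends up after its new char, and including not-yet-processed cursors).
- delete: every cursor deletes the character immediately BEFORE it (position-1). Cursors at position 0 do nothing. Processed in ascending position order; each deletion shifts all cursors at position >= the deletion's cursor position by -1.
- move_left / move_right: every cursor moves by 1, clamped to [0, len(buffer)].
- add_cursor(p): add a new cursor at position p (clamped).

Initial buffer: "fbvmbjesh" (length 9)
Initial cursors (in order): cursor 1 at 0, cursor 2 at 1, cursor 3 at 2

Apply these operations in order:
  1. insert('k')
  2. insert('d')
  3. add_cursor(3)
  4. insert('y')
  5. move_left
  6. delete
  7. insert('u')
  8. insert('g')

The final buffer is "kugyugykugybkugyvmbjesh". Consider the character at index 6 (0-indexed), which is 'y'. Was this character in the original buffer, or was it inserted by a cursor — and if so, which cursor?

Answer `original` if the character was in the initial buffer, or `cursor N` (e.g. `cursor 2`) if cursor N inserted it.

After op 1 (insert('k')): buffer="kfkbkvmbjesh" (len 12), cursors c1@1 c2@3 c3@5, authorship 1.2.3.......
After op 2 (insert('d')): buffer="kdfkdbkdvmbjesh" (len 15), cursors c1@2 c2@5 c3@8, authorship 11.22.33.......
After op 3 (add_cursor(3)): buffer="kdfkdbkdvmbjesh" (len 15), cursors c1@2 c4@3 c2@5 c3@8, authorship 11.22.33.......
After op 4 (insert('y')): buffer="kdyfykdybkdyvmbjesh" (len 19), cursors c1@3 c4@5 c2@8 c3@12, authorship 111.4222.333.......
After op 5 (move_left): buffer="kdyfykdybkdyvmbjesh" (len 19), cursors c1@2 c4@4 c2@7 c3@11, authorship 111.4222.333.......
After op 6 (delete): buffer="kyykybkyvmbjesh" (len 15), cursors c1@1 c4@2 c2@4 c3@7, authorship 11422.33.......
After op 7 (insert('u')): buffer="kuyuykuybkuyvmbjesh" (len 19), cursors c1@2 c4@4 c2@7 c3@11, authorship 11144222.333.......
After op 8 (insert('g')): buffer="kugyugykugybkugyvmbjesh" (len 23), cursors c1@3 c4@6 c2@10 c3@15, authorship 11114442222.3333.......
Authorship (.=original, N=cursor N): 1 1 1 1 4 4 4 2 2 2 2 . 3 3 3 3 . . . . . . .
Index 6: author = 4

Answer: cursor 4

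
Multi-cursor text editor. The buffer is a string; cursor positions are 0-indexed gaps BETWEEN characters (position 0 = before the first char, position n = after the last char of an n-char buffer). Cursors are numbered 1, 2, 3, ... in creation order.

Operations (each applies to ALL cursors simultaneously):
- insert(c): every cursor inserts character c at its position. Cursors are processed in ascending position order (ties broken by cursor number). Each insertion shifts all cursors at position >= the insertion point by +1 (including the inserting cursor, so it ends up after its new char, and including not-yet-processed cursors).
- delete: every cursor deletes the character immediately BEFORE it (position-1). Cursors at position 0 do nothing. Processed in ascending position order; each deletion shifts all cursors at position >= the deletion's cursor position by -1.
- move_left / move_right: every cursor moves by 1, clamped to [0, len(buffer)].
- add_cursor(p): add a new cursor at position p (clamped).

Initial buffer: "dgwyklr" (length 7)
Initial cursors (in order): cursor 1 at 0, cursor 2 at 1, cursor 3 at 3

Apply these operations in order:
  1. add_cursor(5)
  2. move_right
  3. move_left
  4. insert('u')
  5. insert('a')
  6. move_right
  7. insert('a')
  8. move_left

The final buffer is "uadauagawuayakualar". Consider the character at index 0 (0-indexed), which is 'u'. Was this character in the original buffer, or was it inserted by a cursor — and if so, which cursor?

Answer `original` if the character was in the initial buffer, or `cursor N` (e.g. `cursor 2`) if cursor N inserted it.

Answer: cursor 1

Derivation:
After op 1 (add_cursor(5)): buffer="dgwyklr" (len 7), cursors c1@0 c2@1 c3@3 c4@5, authorship .......
After op 2 (move_right): buffer="dgwyklr" (len 7), cursors c1@1 c2@2 c3@4 c4@6, authorship .......
After op 3 (move_left): buffer="dgwyklr" (len 7), cursors c1@0 c2@1 c3@3 c4@5, authorship .......
After op 4 (insert('u')): buffer="udugwuykulr" (len 11), cursors c1@1 c2@3 c3@6 c4@9, authorship 1.2..3..4..
After op 5 (insert('a')): buffer="uaduagwuaykualr" (len 15), cursors c1@2 c2@5 c3@9 c4@13, authorship 11.22..33..44..
After op 6 (move_right): buffer="uaduagwuaykualr" (len 15), cursors c1@3 c2@6 c3@10 c4@14, authorship 11.22..33..44..
After op 7 (insert('a')): buffer="uadauagawuayakualar" (len 19), cursors c1@4 c2@8 c3@13 c4@18, authorship 11.122.2.33.3.44.4.
After op 8 (move_left): buffer="uadauagawuayakualar" (len 19), cursors c1@3 c2@7 c3@12 c4@17, authorship 11.122.2.33.3.44.4.
Authorship (.=original, N=cursor N): 1 1 . 1 2 2 . 2 . 3 3 . 3 . 4 4 . 4 .
Index 0: author = 1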